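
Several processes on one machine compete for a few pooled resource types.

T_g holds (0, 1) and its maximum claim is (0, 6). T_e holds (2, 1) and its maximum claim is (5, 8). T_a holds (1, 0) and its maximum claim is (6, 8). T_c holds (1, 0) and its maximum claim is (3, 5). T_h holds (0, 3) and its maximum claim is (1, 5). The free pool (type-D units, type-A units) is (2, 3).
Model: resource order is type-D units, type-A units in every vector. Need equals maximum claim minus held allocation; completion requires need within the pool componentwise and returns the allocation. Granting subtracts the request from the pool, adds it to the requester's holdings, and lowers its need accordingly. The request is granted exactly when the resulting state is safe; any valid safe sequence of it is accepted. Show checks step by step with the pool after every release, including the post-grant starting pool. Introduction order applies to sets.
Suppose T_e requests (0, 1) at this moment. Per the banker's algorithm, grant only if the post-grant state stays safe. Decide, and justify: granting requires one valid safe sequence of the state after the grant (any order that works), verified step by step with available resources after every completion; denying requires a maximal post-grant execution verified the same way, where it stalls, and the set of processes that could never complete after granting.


GRANT. The post-grant state is safe; one safe sequence: T_h, T_c, T_g, T_e, T_a.
Key observation: with (2, 2) left after the transfer, T_h can run at once — the state stays safe.
Verifying the post-grant state step by step:
  pool = (2, 2)
  T_h: need (1, 2) fits (2, 2); releases (0, 3), pool now (2, 5)
  T_c: need (2, 5) fits (2, 5); releases (1, 0), pool now (3, 5)
  T_g: need (0, 5) fits (3, 5); releases (0, 1), pool now (3, 6)
  T_e: need (3, 6) fits (3, 6); releases (2, 2), pool now (5, 8)
  T_a: need (5, 8) fits (5, 8); releases (1, 0), pool now (6, 8)


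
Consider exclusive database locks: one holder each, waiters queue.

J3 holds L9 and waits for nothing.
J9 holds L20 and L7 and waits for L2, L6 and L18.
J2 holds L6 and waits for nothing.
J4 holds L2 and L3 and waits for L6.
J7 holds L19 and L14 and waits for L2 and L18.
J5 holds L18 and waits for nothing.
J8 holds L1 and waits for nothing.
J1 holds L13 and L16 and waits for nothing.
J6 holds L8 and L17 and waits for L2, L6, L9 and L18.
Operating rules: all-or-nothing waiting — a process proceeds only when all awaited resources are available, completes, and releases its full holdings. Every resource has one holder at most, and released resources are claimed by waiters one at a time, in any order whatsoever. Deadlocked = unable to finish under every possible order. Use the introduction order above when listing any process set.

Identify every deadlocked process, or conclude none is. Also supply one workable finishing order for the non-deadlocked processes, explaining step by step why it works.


Nothing here is deadlocked.
Key observation: the wait relation is loop-free; peeling off processes with no waits unwinds the whole state.
A valid finishing order for the others: J3, J5, J2, J8, J1, J4, J6, J9, J7.
Walking it through:
  J3 waits on nothing -> runs at once and releases L9
  J5 waits on nothing -> runs at once and releases L18
  J2 waits on nothing -> runs at once and releases L6
  J8 waits on nothing -> runs at once and releases L1
  J1 waits on nothing -> runs at once and releases L13 and L16
  J4: everything it awaited (L6) is free; runs, freeing L2 and L3
  J6: everything it awaited (L2, L6, L9 and L18) is free; runs, freeing L8 and L17
  J9: everything it awaited (L2, L6 and L18) is free; runs, freeing L20 and L7
  J7: everything it awaited (L2 and L18) is free; runs, freeing L19 and L14


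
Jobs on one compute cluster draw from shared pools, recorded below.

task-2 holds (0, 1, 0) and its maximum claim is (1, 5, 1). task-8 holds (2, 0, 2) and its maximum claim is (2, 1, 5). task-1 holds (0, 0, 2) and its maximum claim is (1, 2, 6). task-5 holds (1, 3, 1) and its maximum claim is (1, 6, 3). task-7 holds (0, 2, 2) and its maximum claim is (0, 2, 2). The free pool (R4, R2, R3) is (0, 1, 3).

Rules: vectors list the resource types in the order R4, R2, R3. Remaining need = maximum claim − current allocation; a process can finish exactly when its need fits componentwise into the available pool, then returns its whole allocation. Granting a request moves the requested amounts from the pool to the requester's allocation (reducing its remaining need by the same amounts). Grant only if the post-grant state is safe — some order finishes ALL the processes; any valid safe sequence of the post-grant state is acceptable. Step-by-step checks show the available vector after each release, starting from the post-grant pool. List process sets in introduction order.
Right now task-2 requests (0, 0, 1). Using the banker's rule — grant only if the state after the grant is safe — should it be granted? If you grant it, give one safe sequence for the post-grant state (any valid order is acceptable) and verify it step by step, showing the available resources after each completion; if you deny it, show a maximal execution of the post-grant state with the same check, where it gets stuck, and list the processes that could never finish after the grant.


GRANT — the state after the grant stays safe, e.g. via task-7, task-5, task-2, task-8, task-1.
Key observation: (0, 1, 2) free after granting still covers task-7 first, and each release covers the next.
Verifying the post-grant state step by step:
  pool = (0, 1, 2)
  task-7: need (0, 0, 0) fits (0, 1, 2); releases (0, 2, 2), pool now (0, 3, 4)
  task-5: need (0, 3, 2) fits (0, 3, 4); releases (1, 3, 1), pool now (1, 6, 5)
  task-2: need (1, 4, 0) fits (1, 6, 5); releases (0, 1, 1), pool now (1, 7, 6)
  task-8: need (0, 1, 3) fits (1, 7, 6); releases (2, 0, 2), pool now (3, 7, 8)
  task-1: need (1, 2, 4) fits (3, 7, 8); releases (0, 0, 2), pool now (3, 7, 10)


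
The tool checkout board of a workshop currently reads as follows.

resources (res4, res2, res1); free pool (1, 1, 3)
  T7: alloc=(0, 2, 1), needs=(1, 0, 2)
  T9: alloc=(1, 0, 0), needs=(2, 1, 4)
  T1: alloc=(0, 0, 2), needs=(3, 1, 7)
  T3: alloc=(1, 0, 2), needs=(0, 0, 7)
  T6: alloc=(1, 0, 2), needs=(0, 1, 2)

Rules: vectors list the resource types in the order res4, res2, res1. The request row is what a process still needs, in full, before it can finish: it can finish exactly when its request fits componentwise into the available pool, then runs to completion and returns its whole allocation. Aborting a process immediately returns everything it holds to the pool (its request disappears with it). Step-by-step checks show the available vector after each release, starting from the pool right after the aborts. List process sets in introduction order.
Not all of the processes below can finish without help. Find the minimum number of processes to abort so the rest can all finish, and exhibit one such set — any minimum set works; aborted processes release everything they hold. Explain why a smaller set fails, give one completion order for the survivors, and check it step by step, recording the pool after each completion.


The answer: abort T3.
Key observation: no ordering could ever have run T1 before the abort of T3; with (1, 0, 2) back in the pool it fits at step 3.
No smaller set exists: with zero aborts the deadlock remains.
Survivors finish in the order: T9, T6, T1, T7. Step-by-step check (pool after the aborts first):
  pool = (2, 1, 5)
  T9 needs (2, 1, 4) <= (2, 1, 5) -> finishes; pool += (1, 0, 0) = (3, 1, 5)
  T6 needs (0, 1, 2) <= (3, 1, 5) -> finishes; pool += (1, 0, 2) = (4, 1, 7)
  T1 needs (3, 1, 7) <= (4, 1, 7) -> finishes; pool += (0, 0, 2) = (4, 1, 9)
  T7 needs (1, 0, 2) <= (4, 1, 9) -> finishes; pool += (0, 2, 1) = (4, 3, 10)


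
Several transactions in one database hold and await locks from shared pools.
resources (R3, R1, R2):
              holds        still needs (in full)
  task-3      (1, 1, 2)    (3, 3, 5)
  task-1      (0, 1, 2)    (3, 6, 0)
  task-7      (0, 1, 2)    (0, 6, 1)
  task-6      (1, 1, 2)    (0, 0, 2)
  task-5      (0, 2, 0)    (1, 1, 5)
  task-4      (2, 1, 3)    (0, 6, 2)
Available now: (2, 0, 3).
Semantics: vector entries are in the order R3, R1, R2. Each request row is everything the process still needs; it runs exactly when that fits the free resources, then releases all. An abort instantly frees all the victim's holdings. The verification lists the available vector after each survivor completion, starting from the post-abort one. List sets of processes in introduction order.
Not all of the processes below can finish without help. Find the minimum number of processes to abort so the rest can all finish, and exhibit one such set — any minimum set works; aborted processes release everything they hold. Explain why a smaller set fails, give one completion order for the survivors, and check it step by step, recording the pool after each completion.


Minimum abort set: task-1 and task-7.
Key observation: no ordering could ever have run task-4 before the abort of task-1 and task-7; with (0, 2, 4) back in the pool it fits at step 4.
Why nothing smaller works — every single abort fails: task-3 alone leaves task-1 blocked (short on R1); task-1 alone leaves task-7 blocked (short on R1); task-7 alone leaves task-1 blocked (short on R1); task-6 alone leaves task-1 blocked (short on R1); task-5 alone leaves task-1 blocked (short on R1); task-4 alone leaves task-1 blocked (short on R1).
The survivors complete as task-5, task-6, task-3, task-4. Check, step by step (starting from the post-abort pool):
  pool = (2, 2, 7)
  run task-5 (needs (1, 1, 5), free (2, 2, 7)); after release of (0, 2, 0) the pool is (2, 4, 7)
  run task-6 (needs (0, 0, 2), free (2, 4, 7)); after release of (1, 1, 2) the pool is (3, 5, 9)
  run task-3 (needs (3, 3, 5), free (3, 5, 9)); after release of (1, 1, 2) the pool is (4, 6, 11)
  run task-4 (needs (0, 6, 2), free (4, 6, 11)); after release of (2, 1, 3) the pool is (6, 7, 14)


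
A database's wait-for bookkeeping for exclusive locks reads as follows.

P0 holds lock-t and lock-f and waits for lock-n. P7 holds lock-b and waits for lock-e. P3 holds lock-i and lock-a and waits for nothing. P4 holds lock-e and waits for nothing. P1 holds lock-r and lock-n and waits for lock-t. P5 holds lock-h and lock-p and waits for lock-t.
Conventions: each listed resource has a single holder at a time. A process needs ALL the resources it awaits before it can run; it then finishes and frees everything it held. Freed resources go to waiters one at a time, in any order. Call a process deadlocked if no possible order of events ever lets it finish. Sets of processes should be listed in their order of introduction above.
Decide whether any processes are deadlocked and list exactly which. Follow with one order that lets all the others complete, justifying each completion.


The deadlocked set is P0, P1 and P5.
Key observation: the cycle P0 -> P1 -> P0 can never break — each member waits on the next; P5 waits into the deadlock from upstream.
The rest can finish in the order P3, P4, P7.
Walking it through:
  P3: no waits; runs immediately, freeing lock-i and lock-a
  P4: no waits; runs immediately, freeing lock-e
  run P7 (all its waits — lock-e — are resolved); releases lock-b


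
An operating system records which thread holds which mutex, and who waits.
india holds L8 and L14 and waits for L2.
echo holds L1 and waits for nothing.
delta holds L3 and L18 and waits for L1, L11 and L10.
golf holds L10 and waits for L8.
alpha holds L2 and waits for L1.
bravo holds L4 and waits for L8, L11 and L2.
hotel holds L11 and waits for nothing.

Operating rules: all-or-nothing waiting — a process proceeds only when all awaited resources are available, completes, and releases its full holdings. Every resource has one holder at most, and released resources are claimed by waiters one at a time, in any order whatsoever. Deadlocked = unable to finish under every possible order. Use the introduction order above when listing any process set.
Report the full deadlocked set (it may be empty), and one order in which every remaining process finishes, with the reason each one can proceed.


Nothing here is deadlocked.
Key observation: the wait graph is acyclic; completion cascades from the unblocked processes through everyone else.
A valid finishing order for the others: echo, alpha, india, golf, hotel, delta, bravo.
Verifying each step:
  echo: no waits; runs immediately, freeing L1
  run alpha (all its waits — L1 — are resolved); releases L2
  run india (all its waits — L2 — are resolved); releases L8 and L14
  run golf (all its waits — L8 — are resolved); releases L10
  hotel: no waits; runs immediately, freeing L11
  run delta (all its waits — L1, L11 and L10 — are resolved); releases L3 and L18
  run bravo (all its waits — L8, L11 and L2 — are resolved); releases L4


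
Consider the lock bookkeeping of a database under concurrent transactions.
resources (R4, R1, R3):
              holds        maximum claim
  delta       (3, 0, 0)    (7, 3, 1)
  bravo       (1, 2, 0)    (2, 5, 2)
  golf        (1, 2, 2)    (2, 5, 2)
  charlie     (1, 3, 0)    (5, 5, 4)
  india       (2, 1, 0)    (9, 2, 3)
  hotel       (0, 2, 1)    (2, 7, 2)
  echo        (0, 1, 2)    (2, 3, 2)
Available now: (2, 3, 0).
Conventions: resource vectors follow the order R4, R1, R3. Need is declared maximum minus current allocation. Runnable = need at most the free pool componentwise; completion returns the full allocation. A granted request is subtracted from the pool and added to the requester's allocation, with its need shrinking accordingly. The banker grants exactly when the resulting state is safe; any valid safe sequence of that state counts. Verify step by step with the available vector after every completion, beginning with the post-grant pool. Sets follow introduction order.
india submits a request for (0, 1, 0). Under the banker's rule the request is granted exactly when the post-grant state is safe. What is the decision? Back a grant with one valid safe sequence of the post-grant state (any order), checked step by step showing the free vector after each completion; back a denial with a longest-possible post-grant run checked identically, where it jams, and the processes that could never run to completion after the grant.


GRANT: granting preserves safety; a valid post-grant sequence is echo, bravo, golf, delta, charlie, india, hotel.
Key observation: the transfer keeps a workable pool ((2, 2, 0)); echo starts the safe sequence.
Verifying the post-grant state step by step:
  pool = (2, 2, 0)
  echo needs (2, 2, 0) <= (2, 2, 0) -> finishes; pool += (0, 1, 2) = (2, 3, 2)
  bravo needs (1, 3, 2) <= (2, 3, 2) -> finishes; pool += (1, 2, 0) = (3, 5, 2)
  golf needs (1, 3, 0) <= (3, 5, 2) -> finishes; pool += (1, 2, 2) = (4, 7, 4)
  delta needs (4, 3, 1) <= (4, 7, 4) -> finishes; pool += (3, 0, 0) = (7, 7, 4)
  charlie needs (4, 2, 4) <= (7, 7, 4) -> finishes; pool += (1, 3, 0) = (8, 10, 4)
  india needs (7, 0, 3) <= (8, 10, 4) -> finishes; pool += (2, 2, 0) = (10, 12, 4)
  hotel needs (2, 5, 1) <= (10, 12, 4) -> finishes; pool += (0, 2, 1) = (10, 14, 5)


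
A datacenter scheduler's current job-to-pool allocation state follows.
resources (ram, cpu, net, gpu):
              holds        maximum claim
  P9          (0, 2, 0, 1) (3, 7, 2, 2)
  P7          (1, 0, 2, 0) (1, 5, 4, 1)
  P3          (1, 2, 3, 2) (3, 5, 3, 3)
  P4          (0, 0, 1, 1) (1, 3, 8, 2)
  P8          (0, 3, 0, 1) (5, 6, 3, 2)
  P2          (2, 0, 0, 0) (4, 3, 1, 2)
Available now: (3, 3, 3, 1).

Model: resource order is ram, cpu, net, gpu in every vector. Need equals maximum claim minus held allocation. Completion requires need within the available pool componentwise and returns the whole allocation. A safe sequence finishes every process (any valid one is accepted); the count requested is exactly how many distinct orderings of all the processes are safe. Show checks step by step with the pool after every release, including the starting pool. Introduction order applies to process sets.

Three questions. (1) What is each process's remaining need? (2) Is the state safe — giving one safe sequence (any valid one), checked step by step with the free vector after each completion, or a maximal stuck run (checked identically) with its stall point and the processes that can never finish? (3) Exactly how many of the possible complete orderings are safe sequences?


(1) Remaining need (order ram, cpu, net, gpu):
  P9: (3, 5, 2, 1)
  P7: (0, 5, 2, 1)
  P3: (2, 3, 0, 1)
  P4: (1, 3, 7, 1)
  P8: (5, 3, 3, 1)
  P2: (2, 3, 1, 2)
(2) The state is SAFE; one workable sequence: P3, P9, P2, P7, P4, P8.
Key observation: the first exact fit in this order is P3 — it needs (2, 3, 0, 1) with (3, 3, 3, 1) free, meeting a requested resource to the last unit.
Verifying each step:
  pool = (3, 3, 3, 1)
  P3: need (2, 3, 0, 1) fits (3, 3, 3, 1); releases (1, 2, 3, 2), pool now (4, 5, 6, 3)
  P9: need (3, 5, 2, 1) fits (4, 5, 6, 3); releases (0, 2, 0, 1), pool now (4, 7, 6, 4)
  P2: need (2, 3, 1, 2) fits (4, 7, 6, 4); releases (2, 0, 0, 0), pool now (6, 7, 6, 4)
  P7: need (0, 5, 2, 1) fits (6, 7, 6, 4); releases (1, 0, 2, 0), pool now (7, 7, 8, 4)
  P4: need (1, 3, 7, 1) fits (7, 7, 8, 4); releases (0, 0, 1, 1), pool now (7, 7, 9, 5)
  P8: need (5, 3, 3, 1) fits (7, 7, 9, 5); releases (0, 3, 0, 1), pool now (7, 10, 9, 6)
(3) Precisely 45 of the possible complete orderings are safe sequences.


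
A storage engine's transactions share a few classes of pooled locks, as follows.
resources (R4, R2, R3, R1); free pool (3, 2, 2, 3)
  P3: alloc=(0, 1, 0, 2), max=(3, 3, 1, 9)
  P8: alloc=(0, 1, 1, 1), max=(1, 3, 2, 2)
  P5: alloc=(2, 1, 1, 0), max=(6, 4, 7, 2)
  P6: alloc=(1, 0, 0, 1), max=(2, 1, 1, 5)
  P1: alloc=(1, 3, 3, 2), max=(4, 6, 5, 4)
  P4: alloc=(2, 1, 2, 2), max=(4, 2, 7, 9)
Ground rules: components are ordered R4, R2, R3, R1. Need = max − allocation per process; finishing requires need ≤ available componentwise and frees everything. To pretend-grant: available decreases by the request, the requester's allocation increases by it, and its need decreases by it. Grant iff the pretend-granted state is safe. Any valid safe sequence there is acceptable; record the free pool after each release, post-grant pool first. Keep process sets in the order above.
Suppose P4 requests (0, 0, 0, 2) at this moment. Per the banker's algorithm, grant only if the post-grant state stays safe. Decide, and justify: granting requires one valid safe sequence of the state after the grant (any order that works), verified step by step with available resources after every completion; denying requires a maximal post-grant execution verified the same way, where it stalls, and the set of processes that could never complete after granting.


GRANT. The post-grant state is safe; one safe sequence: P8, P1, P6, P4, P3, P5.
Key observation: even at the reduced pool (3, 2, 2, 1), P8 fits immediately, so safety survives the grant.
Verifying the post-grant state step by step:
  pool = (3, 2, 2, 1)
  run P8 (needs (1, 2, 1, 1), free (3, 2, 2, 1)); after release of (0, 1, 1, 1) the pool is (3, 3, 3, 2)
  run P1 (needs (3, 3, 2, 2), free (3, 3, 3, 2)); after release of (1, 3, 3, 2) the pool is (4, 6, 6, 4)
  run P6 (needs (1, 1, 1, 4), free (4, 6, 6, 4)); after release of (1, 0, 0, 1) the pool is (5, 6, 6, 5)
  run P4 (needs (2, 1, 5, 5), free (5, 6, 6, 5)); after release of (2, 1, 2, 4) the pool is (7, 7, 8, 9)
  run P3 (needs (3, 2, 1, 7), free (7, 7, 8, 9)); after release of (0, 1, 0, 2) the pool is (7, 8, 8, 11)
  run P5 (needs (4, 3, 6, 2), free (7, 8, 8, 11)); after release of (2, 1, 1, 0) the pool is (9, 9, 9, 11)


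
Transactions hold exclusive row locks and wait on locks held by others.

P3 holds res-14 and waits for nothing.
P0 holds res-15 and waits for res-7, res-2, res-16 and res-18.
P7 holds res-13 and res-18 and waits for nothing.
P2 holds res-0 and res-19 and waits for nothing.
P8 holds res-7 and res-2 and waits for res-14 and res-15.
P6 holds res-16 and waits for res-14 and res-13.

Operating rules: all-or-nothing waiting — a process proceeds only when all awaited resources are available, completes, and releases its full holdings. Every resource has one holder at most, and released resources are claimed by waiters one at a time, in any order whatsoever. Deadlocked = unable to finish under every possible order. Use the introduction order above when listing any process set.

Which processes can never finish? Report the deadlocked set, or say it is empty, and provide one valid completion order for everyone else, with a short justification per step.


Deadlocked: P0 and P8.
Key observation: P0 -> P8 -> P0 is a circular wait — nothing in it can go first; no other process is dragged down with it.
One completion order for the rest: P3, P7, P6, P2.
Check, step by step:
  run P3 (it waits on nothing); releases res-14
  run P7 (it waits on nothing); releases res-13 and res-18
  P6 waits on res-14 and res-13 — all released -> runs and releases res-16
  run P2 (it waits on nothing); releases res-0 and res-19


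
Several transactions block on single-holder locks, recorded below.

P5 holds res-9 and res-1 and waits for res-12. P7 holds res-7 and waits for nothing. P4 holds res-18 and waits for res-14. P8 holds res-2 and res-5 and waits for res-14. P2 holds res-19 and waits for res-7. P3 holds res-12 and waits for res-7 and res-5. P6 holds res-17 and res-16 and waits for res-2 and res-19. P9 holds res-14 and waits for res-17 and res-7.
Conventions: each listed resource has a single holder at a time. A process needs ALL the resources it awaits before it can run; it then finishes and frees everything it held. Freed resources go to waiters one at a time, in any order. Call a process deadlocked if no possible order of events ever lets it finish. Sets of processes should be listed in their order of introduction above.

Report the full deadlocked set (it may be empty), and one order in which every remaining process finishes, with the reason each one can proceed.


Deadlocked: P5, P4, P8, P3, P6 and P9.
Key observation: the waits loop around P8 -> P9 -> P6 -> P8 with no way out; P5, P4 and P3 wait into the deadlock from upstream.
A valid finishing order for the others: P7, P2.
Check, step by step:
  P7 waits on nothing -> runs at once and releases res-7
  P2: everything it awaited (res-7) is free; runs, freeing res-19


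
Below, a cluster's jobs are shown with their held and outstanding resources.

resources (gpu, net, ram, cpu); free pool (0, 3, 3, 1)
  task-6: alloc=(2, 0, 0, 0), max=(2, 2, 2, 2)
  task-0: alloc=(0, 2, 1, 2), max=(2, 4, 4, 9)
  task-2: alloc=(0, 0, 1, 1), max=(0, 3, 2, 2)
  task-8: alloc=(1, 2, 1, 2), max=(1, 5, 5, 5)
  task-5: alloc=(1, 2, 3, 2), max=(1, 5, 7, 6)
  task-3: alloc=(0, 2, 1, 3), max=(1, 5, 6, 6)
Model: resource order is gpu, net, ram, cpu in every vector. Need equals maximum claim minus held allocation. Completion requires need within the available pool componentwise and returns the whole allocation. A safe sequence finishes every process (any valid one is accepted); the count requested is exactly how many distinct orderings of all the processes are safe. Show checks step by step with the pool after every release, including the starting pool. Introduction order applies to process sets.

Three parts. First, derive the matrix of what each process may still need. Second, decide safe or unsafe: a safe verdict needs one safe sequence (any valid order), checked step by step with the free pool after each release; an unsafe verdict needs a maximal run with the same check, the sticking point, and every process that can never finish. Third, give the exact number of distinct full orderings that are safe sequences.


(1) Outstanding need per process (order gpu, net, ram, cpu):
  task-6: (0, 2, 2, 2)
  task-0: (2, 2, 3, 7)
  task-2: (0, 3, 1, 1)
  task-8: (0, 3, 4, 3)
  task-5: (0, 3, 4, 4)
  task-3: (1, 3, 5, 3)
(2) UNSAFE — no complete ordering exists.
Key observation: the pool after task-2, task-6 is (2, 3, 4, 2); every surviving request exceeds it in cpu, so progress ends there.
The run task-2, task-6 cannot be extended any further. Check, step by step:
  pool = (0, 3, 3, 1)
  run task-2 (needs (0, 3, 1, 1), free (0, 3, 3, 1)); after release of (0, 0, 1, 1) the pool is (0, 3, 4, 2)
  run task-6 (needs (0, 2, 2, 2), free (0, 3, 4, 2)); after release of (2, 0, 0, 0) the pool is (2, 3, 4, 2)
  task-0 still needs (2, 2, 3, 7) but only (2, 3, 4, 2) is free — short on cpu
  task-8 still needs (0, 3, 4, 3) but only (2, 3, 4, 2) is free — short on cpu
  task-5 still needs (0, 3, 4, 4) but only (2, 3, 4, 2) is free — short on cpu
  task-3 still needs (1, 3, 5, 3) but only (2, 3, 4, 2) is free — short on ram and cpu
Processes that can never finish: task-0, task-8, task-5 and task-3.
(3) The exact count: 0 of the possible complete orderings are safe sequences.


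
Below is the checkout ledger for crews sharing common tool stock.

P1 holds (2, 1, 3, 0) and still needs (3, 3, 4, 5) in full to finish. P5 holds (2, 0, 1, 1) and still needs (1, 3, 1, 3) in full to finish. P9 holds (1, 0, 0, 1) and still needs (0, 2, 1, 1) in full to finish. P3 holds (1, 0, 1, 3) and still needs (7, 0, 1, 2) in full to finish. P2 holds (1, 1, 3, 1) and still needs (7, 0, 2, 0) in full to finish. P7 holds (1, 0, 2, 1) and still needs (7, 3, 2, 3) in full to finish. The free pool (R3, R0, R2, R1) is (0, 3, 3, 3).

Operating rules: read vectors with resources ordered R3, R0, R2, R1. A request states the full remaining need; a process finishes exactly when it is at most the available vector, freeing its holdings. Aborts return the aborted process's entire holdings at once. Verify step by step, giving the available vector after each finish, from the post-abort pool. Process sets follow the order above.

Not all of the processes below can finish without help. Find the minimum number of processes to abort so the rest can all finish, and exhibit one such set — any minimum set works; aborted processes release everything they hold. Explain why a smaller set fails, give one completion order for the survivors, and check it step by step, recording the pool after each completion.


Minimum abort set: P3 and P7.
Key observation: no ordering could ever have run P2 before the abort of P3 and P7; with (2, 0, 3, 4) back in the pool it fits at step 4.
Minimality, checking each single-abort alternative: P1 alone leaves P3 blocked (short on R3); P5 alone leaves P3 blocked (short on R3); P9 alone leaves P3 blocked (short on R3); P3 alone leaves P2 blocked (short on R3); P2 alone leaves P3 blocked (short on R3); P7 alone leaves P3 blocked (short on R3).
One survivor order: P5, P9, P1, P2. Verifying each step (post-abort pool first):
  pool = (2, 3, 6, 7)
  run P5 (needs (1, 3, 1, 3), free (2, 3, 6, 7)); after release of (2, 0, 1, 1) the pool is (4, 3, 7, 8)
  run P9 (needs (0, 2, 1, 1), free (4, 3, 7, 8)); after release of (1, 0, 0, 1) the pool is (5, 3, 7, 9)
  run P1 (needs (3, 3, 4, 5), free (5, 3, 7, 9)); after release of (2, 1, 3, 0) the pool is (7, 4, 10, 9)
  run P2 (needs (7, 0, 2, 0), free (7, 4, 10, 9)); after release of (1, 1, 3, 1) the pool is (8, 5, 13, 10)


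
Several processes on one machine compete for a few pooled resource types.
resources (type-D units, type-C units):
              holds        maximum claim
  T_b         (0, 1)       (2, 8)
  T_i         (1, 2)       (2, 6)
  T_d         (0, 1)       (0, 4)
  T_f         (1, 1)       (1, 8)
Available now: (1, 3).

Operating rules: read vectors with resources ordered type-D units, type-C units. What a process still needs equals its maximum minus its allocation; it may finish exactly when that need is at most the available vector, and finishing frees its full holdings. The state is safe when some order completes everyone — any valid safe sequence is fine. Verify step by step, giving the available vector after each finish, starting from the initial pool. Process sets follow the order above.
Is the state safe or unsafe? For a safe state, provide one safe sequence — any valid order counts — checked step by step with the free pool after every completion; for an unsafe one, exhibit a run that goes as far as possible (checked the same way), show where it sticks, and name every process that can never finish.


UNSAFE — no complete ordering exists.
Key observation: no order helps: past T_d, T_i, the free pool tops out at (2, 6), below what each blocked process needs in type-C units.
Going as far as possible: T_d, T_i; after that, nothing fits. Check, step by step:
  pool = (1, 3)
  run T_d (needs (0, 3), free (1, 3)); after release of (0, 1) the pool is (1, 4)
  run T_i (needs (1, 4), free (1, 4)); after release of (1, 2) the pool is (2, 6)
  blocked: T_b wants (2, 7), pool (2, 6) — not enough type-C units
  blocked: T_f wants (0, 7), pool (2, 6) — not enough type-C units
Processes that can never finish: T_b and T_f.


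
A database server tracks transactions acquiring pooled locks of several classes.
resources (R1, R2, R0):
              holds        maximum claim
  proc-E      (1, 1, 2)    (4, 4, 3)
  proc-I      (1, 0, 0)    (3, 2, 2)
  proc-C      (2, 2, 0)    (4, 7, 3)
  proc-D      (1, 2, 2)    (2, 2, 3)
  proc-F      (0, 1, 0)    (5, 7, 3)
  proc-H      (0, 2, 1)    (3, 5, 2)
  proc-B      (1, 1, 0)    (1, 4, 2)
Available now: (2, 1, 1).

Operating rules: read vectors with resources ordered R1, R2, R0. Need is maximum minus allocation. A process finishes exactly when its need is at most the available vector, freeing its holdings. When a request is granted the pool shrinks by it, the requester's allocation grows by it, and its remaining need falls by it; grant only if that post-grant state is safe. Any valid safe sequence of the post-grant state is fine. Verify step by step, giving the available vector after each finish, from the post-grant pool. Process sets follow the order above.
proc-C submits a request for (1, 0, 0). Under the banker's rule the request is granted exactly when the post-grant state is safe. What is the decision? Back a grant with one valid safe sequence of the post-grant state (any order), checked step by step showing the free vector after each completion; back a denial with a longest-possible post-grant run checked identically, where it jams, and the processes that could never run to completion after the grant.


GRANT. The post-grant state is safe; one safe sequence: proc-D, proc-B, proc-H, proc-C, proc-E, proc-F, proc-I.
Key observation: the transfer keeps a workable pool ((1, 1, 1)); proc-D starts the safe sequence.
Check on the post-grant state, step by step:
  pool = (1, 1, 1)
  proc-D needs (1, 0, 1) <= (1, 1, 1) -> finishes; pool += (1, 2, 2) = (2, 3, 3)
  proc-B needs (0, 3, 2) <= (2, 3, 3) -> finishes; pool += (1, 1, 0) = (3, 4, 3)
  proc-H needs (3, 3, 1) <= (3, 4, 3) -> finishes; pool += (0, 2, 1) = (3, 6, 4)
  proc-C needs (1, 5, 3) <= (3, 6, 4) -> finishes; pool += (3, 2, 0) = (6, 8, 4)
  proc-E needs (3, 3, 1) <= (6, 8, 4) -> finishes; pool += (1, 1, 2) = (7, 9, 6)
  proc-F needs (5, 6, 3) <= (7, 9, 6) -> finishes; pool += (0, 1, 0) = (7, 10, 6)
  proc-I needs (2, 2, 2) <= (7, 10, 6) -> finishes; pool += (1, 0, 0) = (8, 10, 6)


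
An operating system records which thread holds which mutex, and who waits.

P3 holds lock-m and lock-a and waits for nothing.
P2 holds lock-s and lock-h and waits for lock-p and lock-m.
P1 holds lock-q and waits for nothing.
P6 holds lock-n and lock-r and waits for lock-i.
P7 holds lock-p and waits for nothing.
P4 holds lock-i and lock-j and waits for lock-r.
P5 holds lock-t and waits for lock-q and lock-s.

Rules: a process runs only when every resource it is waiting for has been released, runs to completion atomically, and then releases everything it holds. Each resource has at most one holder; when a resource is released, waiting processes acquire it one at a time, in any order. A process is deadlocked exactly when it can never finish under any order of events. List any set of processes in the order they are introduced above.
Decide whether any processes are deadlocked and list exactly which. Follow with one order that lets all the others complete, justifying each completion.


The deadlocked set is P6 and P4.
Key observation: nobody on the ring P6 -> P4 -> P6 can start until another member finishes, which never happens; no other process is dragged down with it.
One completion order for the rest: P3, P7, P2, P1, P5.
Check, step by step:
  run P3 (it waits on nothing); releases lock-m and lock-a
  run P7 (it waits on nothing); releases lock-p
  run P2 (all its waits — lock-p and lock-m — are resolved); releases lock-s and lock-h
  run P1 (it waits on nothing); releases lock-q
  run P5 (all its waits — lock-q and lock-s — are resolved); releases lock-t


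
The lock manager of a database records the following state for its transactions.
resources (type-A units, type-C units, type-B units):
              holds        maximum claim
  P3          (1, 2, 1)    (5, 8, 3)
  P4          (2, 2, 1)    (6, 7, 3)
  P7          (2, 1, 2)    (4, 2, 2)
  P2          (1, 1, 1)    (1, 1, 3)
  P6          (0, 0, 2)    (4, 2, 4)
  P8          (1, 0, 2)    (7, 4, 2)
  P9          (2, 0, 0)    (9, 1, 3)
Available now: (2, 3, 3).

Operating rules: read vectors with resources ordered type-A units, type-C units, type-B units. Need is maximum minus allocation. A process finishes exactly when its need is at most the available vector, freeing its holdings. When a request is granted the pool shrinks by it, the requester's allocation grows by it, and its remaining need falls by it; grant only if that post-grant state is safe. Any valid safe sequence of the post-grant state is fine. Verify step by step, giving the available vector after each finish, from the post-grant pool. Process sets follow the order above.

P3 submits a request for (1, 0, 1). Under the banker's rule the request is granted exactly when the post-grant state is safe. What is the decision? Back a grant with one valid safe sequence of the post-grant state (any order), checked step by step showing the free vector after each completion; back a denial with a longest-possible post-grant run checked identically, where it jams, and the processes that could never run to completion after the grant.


GRANT — the state after the grant stays safe, e.g. via P2, P7, P4, P6, P8, P3, P9.
Key observation: even at the reduced pool (1, 3, 2), P2 fits immediately, so safety survives the grant.
Verifying the post-grant state step by step:
  pool = (1, 3, 2)
  P2: need (0, 0, 2) fits (1, 3, 2); releases (1, 1, 1), pool now (2, 4, 3)
  P7: need (2, 1, 0) fits (2, 4, 3); releases (2, 1, 2), pool now (4, 5, 5)
  P4: need (4, 5, 2) fits (4, 5, 5); releases (2, 2, 1), pool now (6, 7, 6)
  P6: need (4, 2, 2) fits (6, 7, 6); releases (0, 0, 2), pool now (6, 7, 8)
  P8: need (6, 4, 0) fits (6, 7, 8); releases (1, 0, 2), pool now (7, 7, 10)
  P3: need (3, 6, 1) fits (7, 7, 10); releases (2, 2, 2), pool now (9, 9, 12)
  P9: need (7, 1, 3) fits (9, 9, 12); releases (2, 0, 0), pool now (11, 9, 12)


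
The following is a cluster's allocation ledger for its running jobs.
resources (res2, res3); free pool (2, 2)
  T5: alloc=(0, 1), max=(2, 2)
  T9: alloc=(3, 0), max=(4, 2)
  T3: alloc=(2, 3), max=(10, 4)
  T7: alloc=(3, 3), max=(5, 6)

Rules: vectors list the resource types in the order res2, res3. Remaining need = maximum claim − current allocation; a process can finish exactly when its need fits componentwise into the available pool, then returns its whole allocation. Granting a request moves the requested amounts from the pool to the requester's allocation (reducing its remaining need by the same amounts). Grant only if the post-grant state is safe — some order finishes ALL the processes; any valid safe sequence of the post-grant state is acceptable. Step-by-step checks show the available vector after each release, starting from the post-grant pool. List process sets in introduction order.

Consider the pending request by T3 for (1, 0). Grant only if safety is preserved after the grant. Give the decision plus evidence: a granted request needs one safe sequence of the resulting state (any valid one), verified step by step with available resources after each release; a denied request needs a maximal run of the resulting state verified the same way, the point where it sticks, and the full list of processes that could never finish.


GRANT: granting preserves safety; a valid post-grant sequence is T9, T5, T7, T3.
Key observation: even at the reduced pool (1, 2), T9 fits immediately, so safety survives the grant.
Verifying the post-grant state step by step:
  pool = (1, 2)
  T9 needs (1, 2) <= (1, 2) -> finishes; pool += (3, 0) = (4, 2)
  T5 needs (2, 1) <= (4, 2) -> finishes; pool += (0, 1) = (4, 3)
  T7 needs (2, 3) <= (4, 3) -> finishes; pool += (3, 3) = (7, 6)
  T3 needs (7, 1) <= (7, 6) -> finishes; pool += (3, 3) = (10, 9)


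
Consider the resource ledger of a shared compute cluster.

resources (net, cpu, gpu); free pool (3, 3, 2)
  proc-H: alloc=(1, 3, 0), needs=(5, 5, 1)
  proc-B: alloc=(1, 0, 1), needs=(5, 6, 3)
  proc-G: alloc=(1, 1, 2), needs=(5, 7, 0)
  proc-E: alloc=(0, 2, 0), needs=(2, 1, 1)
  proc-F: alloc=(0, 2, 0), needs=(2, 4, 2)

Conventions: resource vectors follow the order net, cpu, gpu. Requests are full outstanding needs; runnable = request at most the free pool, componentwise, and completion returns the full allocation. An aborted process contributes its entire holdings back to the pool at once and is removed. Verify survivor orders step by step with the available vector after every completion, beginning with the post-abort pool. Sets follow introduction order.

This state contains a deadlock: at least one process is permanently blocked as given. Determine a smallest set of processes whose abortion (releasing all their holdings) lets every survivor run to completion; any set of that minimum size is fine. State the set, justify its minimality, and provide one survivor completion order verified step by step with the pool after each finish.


Minimum abort set: proc-B and proc-G.
Key observation: proc-H had no path to completion before; after the abort of proc-B and proc-G ((2, 1, 3) returned), step 2 is where it fits.
No one abort is enough; case by case: proc-H alone leaves proc-B blocked (short on net and gpu); proc-B alone leaves proc-H blocked (short on net); proc-G alone leaves proc-H blocked (short on net); proc-E alone leaves proc-H blocked (short on net); proc-F alone leaves proc-H blocked (short on net).
The survivors complete as proc-F, proc-H, proc-E. Step-by-step check (starting from the post-abort pool):
  pool = (5, 4, 5)
  run proc-F (needs (2, 4, 2), free (5, 4, 5)); after release of (0, 2, 0) the pool is (5, 6, 5)
  run proc-H (needs (5, 5, 1), free (5, 6, 5)); after release of (1, 3, 0) the pool is (6, 9, 5)
  run proc-E (needs (2, 1, 1), free (6, 9, 5)); after release of (0, 2, 0) the pool is (6, 11, 5)


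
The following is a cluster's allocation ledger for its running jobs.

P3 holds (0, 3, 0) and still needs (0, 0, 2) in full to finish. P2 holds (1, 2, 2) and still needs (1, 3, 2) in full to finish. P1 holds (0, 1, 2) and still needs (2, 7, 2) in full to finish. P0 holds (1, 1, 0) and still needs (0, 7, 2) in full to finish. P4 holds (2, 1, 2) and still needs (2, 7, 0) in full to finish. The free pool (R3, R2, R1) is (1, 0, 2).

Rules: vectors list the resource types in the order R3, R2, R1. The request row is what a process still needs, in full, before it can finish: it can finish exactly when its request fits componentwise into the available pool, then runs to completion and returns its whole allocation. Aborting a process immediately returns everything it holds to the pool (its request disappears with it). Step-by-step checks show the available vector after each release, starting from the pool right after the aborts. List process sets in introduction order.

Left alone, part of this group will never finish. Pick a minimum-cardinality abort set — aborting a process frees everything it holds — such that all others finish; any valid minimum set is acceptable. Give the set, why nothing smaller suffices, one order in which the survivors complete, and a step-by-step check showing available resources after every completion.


Minimum abort set: P1 and P4.
Key observation: no ordering could ever have run P0 before the abort of P1 and P4; with (2, 2, 4) back in the pool it fits at step 3.
Why nothing smaller works — every single abort fails: P3 alone leaves P1 blocked (short on R2); P2 alone leaves P1 blocked (short on R2); P1 alone leaves P0 blocked (short on R2); P0 alone leaves P1 blocked (short on R2); P4 alone leaves P1 blocked (short on R2).
The survivors complete as P3, P2, P0. Verifying each step (starting from the post-abort pool):
  pool = (3, 2, 6)
  run P3 (needs (0, 0, 2), free (3, 2, 6)); after release of (0, 3, 0) the pool is (3, 5, 6)
  run P2 (needs (1, 3, 2), free (3, 5, 6)); after release of (1, 2, 2) the pool is (4, 7, 8)
  run P0 (needs (0, 7, 2), free (4, 7, 8)); after release of (1, 1, 0) the pool is (5, 8, 8)
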